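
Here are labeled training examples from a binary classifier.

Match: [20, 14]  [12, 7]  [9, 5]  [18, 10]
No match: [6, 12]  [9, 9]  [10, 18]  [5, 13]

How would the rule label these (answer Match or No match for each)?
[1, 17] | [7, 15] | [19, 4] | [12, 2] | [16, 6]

No match, No match, Match, Match, Match

Checking candidate rules against both groups, what survives is: first > second.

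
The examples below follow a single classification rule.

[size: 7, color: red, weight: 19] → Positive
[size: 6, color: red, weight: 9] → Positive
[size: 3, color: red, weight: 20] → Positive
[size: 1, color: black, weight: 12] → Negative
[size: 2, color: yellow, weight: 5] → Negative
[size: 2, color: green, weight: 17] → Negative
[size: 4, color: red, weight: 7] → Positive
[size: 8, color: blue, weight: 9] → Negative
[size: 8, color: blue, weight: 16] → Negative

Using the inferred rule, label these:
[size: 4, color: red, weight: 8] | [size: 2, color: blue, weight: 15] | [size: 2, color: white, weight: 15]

Positive, Negative, Negative

'Positive' ⟺ color is red.
[size: 4, color: red, weight: 8] → color is red → Positive. [size: 2, color: blue, weight: 15] → color is blue → Negative. [size: 2, color: white, weight: 15] → color is white → Negative.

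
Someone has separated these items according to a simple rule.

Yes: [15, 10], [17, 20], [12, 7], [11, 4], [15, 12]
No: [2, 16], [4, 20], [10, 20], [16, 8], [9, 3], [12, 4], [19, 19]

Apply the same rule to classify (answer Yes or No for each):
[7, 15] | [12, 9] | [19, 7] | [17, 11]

The distinguishing property — sum is odd — holds for all the 'Yes' cases and none of the 'No' cases.
[7, 15]: No (7+15 = 22). [12, 9]: Yes (12+9 = 21). [19, 7]: No (19+7 = 26). [17, 11]: No (17+11 = 28).

No, Yes, No, No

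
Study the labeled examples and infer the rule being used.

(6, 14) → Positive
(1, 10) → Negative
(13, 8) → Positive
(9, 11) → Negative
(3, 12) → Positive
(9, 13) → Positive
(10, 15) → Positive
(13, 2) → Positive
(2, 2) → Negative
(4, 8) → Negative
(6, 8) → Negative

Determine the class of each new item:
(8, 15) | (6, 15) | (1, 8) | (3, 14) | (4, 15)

Positive, Positive, Negative, Positive, Positive

A rule that fits every label: max ≥ 12 — true of each 'Positive' example, false of each 'Negative' one.
(8, 15) → max 15 → Positive. (6, 15) → max 15 → Positive. (1, 8) → max 8 → Negative. (3, 14) → max 14 → Positive. (4, 15) → max 15 → Positive.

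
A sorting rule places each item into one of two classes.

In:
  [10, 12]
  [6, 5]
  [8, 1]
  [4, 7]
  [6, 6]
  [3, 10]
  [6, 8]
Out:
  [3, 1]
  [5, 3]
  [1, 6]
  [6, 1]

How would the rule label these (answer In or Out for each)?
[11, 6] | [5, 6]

In, In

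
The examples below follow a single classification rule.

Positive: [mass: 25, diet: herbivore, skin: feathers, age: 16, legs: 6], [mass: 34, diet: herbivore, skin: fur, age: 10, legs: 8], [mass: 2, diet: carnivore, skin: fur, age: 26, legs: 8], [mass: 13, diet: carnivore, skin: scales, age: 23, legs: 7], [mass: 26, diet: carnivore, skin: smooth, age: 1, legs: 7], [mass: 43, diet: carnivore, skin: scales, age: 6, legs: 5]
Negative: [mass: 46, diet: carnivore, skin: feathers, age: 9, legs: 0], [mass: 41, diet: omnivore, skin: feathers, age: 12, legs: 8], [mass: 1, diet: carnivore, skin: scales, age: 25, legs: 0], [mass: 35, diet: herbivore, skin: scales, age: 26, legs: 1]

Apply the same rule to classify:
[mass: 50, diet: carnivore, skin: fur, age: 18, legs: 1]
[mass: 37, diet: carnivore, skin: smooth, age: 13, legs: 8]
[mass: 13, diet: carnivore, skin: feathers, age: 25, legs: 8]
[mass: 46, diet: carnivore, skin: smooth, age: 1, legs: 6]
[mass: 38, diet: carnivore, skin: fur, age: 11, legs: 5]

Negative, Positive, Positive, Positive, Positive

All 'Positive' examples share one property — legs ≥ 5 AND age ≠ 12 — and every 'Negative' example lacks it.
[mass: 50, diet: carnivore, skin: fur, age: 18, legs: 1]: Negative (legs = 1, age = 18).
[mass: 37, diet: carnivore, skin: smooth, age: 13, legs: 8]: Positive (legs = 8, age = 13).
[mass: 13, diet: carnivore, skin: feathers, age: 25, legs: 8]: Positive (legs = 8, age = 25).
[mass: 46, diet: carnivore, skin: smooth, age: 1, legs: 6]: Positive (legs = 6, age = 1).
[mass: 38, diet: carnivore, skin: fur, age: 11, legs: 5]: Positive (legs = 5, age = 11).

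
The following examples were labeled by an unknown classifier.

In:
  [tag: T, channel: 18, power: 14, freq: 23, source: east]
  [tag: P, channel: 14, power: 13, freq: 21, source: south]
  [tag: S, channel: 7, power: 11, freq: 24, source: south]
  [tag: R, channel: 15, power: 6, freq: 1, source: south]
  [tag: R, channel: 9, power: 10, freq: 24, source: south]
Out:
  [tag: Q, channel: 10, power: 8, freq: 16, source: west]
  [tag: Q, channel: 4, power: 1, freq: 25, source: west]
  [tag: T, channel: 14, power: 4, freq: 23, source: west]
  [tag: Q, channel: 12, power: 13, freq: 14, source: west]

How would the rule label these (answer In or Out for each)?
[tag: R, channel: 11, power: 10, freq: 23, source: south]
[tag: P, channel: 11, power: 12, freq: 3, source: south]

In, In

The distinguishing property — source is not west — holds for all the 'In' cases and none of the 'Out' cases.
[tag: R, channel: 11, power: 10, freq: 23, source: south]: source is south, passes → In. [tag: P, channel: 11, power: 12, freq: 3, source: south]: source is south, passes → In.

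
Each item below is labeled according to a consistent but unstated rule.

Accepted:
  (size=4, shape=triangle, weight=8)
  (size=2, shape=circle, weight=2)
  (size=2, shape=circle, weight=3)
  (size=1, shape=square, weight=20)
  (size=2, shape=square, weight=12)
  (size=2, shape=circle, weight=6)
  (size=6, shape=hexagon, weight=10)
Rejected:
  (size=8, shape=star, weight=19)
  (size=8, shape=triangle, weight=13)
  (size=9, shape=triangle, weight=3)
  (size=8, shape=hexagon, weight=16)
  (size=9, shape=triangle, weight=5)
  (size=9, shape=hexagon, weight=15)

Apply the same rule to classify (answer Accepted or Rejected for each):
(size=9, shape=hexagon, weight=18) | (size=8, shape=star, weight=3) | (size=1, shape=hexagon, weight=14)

Rejected, Rejected, Accepted

The distinguishing property — size ≤ 6 — holds for all the 'Accepted' cases and none of the 'Rejected' cases.
(size=9, shape=hexagon, weight=18) → size = 9 → Rejected. (size=8, shape=star, weight=3) → size = 8 → Rejected. (size=1, shape=hexagon, weight=14) → size = 1 → Accepted.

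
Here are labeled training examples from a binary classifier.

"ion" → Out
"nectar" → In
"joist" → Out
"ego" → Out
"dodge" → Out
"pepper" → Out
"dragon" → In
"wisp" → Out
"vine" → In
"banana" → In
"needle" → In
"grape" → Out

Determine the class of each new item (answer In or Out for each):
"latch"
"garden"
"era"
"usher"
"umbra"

Out, In, Out, Out, Out

All 'In' examples share one property — even length AND contains 'n' — and every 'Out' example lacks it.
"latch" → length 5, no 'n' → Out.
"garden" → length 6, has 'n' → In.
"era" → length 3, no 'n' → Out.
"usher" → length 5, no 'n' → Out.
"umbra" → length 5, no 'n' → Out.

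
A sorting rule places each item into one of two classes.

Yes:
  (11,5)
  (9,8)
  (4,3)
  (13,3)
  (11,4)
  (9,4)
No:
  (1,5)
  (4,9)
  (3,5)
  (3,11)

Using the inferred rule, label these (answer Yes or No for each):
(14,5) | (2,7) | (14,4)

Yes, No, Yes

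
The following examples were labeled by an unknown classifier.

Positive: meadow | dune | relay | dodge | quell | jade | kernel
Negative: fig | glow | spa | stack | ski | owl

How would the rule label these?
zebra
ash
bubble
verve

Rule: contains 'e'. This holds for each 'Positive' example and fails for each 'Negative' one.
zebra: Positive (has 'e').
ash: Negative (no 'e').
bubble: Positive (has 'e').
verve: Positive (has 'e').

Positive, Negative, Positive, Positive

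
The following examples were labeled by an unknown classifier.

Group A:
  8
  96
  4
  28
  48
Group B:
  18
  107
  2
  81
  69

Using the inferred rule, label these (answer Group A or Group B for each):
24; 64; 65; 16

Group A, Group A, Group B, Group A

Looking at the examples, the only property every 'Group A' case has and every 'Group B' case lacks is: multiple of 4.
24: Group A (24 = 4·6). 64: Group A (64 = 4·16). 65: Group B (65 = 4·16 + 1). 16: Group A (16 = 4·4).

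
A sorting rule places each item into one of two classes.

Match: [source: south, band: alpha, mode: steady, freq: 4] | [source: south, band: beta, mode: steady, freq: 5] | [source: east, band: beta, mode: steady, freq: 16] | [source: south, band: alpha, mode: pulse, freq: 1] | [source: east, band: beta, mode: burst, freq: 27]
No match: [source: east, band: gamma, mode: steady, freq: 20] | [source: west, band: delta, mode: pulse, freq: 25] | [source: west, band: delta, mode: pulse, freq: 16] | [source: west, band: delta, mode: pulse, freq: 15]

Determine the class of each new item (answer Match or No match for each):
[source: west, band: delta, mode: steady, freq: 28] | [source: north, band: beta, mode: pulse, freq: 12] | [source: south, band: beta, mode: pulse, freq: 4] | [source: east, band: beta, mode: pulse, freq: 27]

No match, Match, Match, Match

'Match' ⟺ band is alpha OR band is beta.
[source: west, band: delta, mode: steady, freq: 28]: band is delta — lacks this property, so No match.
[source: north, band: beta, mode: pulse, freq: 12]: band is beta — fits, so Match.
[source: south, band: beta, mode: pulse, freq: 4]: band is beta — fits, so Match.
[source: east, band: beta, mode: pulse, freq: 27]: band is beta — fits, so Match.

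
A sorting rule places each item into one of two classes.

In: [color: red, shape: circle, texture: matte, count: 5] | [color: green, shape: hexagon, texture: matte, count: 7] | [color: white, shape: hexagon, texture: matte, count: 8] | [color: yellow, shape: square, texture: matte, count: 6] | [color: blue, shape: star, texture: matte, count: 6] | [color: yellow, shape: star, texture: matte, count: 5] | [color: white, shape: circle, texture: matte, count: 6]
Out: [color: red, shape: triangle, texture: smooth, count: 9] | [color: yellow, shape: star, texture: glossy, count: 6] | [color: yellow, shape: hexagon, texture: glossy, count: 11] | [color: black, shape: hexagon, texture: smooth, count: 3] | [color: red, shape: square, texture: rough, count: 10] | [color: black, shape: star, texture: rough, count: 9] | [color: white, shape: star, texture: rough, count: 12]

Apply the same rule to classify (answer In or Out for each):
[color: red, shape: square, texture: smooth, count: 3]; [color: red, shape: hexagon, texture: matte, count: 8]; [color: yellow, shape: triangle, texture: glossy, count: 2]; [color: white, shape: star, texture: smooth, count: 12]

The common property of the 'In' items is: texture is matte. No 'Out' item has it.
[color: red, shape: square, texture: smooth, count: 3]: Out (texture is smooth). [color: red, shape: hexagon, texture: matte, count: 8]: In (texture is matte). [color: yellow, shape: triangle, texture: glossy, count: 2]: Out (texture is glossy). [color: white, shape: star, texture: smooth, count: 12]: Out (texture is smooth).

Out, In, Out, Out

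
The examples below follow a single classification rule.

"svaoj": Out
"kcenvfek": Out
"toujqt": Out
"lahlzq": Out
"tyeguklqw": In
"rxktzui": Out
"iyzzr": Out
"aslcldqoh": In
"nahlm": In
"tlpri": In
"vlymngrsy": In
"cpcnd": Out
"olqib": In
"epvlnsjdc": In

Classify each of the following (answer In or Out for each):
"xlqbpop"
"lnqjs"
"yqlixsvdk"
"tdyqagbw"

In, In, In, Out

Every 'In' example satisfies: odd length AND contains 'l'. None of the 'Out' examples do.
"xlqbpop" → length 7, has 'l' → In. "lnqjs" → length 5, has 'l' → In. "yqlixsvdk" → length 9, has 'l' → In. "tdyqagbw" → length 8, no 'l' → Out.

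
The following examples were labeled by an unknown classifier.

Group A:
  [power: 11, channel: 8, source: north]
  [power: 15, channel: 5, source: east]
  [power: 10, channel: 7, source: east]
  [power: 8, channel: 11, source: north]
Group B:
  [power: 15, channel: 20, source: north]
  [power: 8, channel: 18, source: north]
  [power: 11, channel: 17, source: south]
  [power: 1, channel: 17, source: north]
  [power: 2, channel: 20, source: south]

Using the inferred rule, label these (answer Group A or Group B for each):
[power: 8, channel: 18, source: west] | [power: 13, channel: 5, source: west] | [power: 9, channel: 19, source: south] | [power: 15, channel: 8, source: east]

Group B, Group A, Group B, Group A

The simplest hypothesis consistent with all the labels is: channel ≤ 11.
[power: 8, channel: 18, source: west] — channel = 18, hence Group B. [power: 13, channel: 5, source: west] — channel = 5, hence Group A. [power: 9, channel: 19, source: south] — channel = 19, hence Group B. [power: 15, channel: 8, source: east] — channel = 8, hence Group A.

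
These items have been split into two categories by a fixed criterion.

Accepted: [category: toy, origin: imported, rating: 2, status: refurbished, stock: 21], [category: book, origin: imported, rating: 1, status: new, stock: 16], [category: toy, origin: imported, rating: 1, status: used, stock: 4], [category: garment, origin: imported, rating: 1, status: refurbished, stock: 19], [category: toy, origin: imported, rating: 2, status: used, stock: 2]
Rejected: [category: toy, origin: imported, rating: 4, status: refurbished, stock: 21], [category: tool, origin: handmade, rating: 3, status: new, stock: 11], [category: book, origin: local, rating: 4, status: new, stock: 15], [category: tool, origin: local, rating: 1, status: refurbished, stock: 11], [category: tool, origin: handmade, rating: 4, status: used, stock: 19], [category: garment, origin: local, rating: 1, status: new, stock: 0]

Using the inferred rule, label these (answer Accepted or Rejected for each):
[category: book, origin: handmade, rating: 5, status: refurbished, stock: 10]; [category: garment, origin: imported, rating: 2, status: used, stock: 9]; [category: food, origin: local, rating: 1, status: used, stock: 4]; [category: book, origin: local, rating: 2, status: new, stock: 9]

Rejected, Accepted, Rejected, Rejected

The classifier is using: origin is imported AND rating ≤ 2.
[category: book, origin: handmade, rating: 5, status: refurbished, stock: 10]: origin is handmade, rating = 5, does not fit → Rejected. [category: garment, origin: imported, rating: 2, status: used, stock: 9]: origin is imported, rating = 2, matches → Accepted. [category: food, origin: local, rating: 1, status: used, stock: 4]: origin is local, rating = 1, does not fit → Rejected. [category: book, origin: local, rating: 2, status: new, stock: 9]: origin is local, rating = 2, does not fit → Rejected.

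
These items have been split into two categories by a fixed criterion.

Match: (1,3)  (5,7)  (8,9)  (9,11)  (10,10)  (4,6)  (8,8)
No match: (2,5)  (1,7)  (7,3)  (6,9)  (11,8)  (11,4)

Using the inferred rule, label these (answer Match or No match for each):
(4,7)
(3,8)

No match, No match

'Match' ⟺ |first − second| ≤ 2.
(4,7): |4−7| = 3 — does not fit, so No match.
(3,8): |3−8| = 5 — does not fit, so No match.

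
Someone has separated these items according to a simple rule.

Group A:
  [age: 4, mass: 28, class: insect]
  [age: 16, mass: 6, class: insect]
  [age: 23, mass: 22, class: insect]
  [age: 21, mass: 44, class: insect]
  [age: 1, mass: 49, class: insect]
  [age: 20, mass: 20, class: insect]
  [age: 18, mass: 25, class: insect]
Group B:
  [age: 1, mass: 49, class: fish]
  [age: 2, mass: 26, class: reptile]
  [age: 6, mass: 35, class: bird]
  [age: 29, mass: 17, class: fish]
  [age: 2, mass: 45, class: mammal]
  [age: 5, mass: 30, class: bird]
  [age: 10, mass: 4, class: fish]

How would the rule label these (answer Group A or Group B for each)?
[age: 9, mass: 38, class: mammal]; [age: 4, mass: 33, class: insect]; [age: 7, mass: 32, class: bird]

Group B, Group A, Group B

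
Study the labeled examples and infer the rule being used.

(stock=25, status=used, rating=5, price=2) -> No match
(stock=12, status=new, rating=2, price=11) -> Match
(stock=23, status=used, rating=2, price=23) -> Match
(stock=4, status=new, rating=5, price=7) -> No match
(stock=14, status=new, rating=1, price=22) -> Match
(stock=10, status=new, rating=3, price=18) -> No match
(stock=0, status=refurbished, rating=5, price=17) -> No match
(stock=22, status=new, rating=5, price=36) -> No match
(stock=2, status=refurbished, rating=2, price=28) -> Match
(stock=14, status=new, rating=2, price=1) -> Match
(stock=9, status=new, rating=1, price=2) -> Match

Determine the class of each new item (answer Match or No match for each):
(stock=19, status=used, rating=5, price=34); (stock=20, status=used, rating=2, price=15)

No match, Match

The pattern is that an item is 'Match' exactly when: rating ≤ 2.
No match: (stock=19, status=used, rating=5, price=34), since rating = 5.
Match: (stock=20, status=used, rating=2, price=15), since rating = 2.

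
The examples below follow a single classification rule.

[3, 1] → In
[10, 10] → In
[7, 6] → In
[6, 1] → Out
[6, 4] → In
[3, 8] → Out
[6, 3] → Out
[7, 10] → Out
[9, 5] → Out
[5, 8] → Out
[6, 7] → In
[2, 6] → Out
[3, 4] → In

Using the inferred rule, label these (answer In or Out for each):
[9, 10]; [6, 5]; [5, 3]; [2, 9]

In, In, In, Out

All 'In' examples share one property — |first − second| ≤ 2 — and every 'Out' example lacks it.
[9, 10] → |9−10| = 1 → In. [6, 5] → |6−5| = 1 → In. [5, 3] → |5−3| = 2 → In. [2, 9] → |2−9| = 7 → Out.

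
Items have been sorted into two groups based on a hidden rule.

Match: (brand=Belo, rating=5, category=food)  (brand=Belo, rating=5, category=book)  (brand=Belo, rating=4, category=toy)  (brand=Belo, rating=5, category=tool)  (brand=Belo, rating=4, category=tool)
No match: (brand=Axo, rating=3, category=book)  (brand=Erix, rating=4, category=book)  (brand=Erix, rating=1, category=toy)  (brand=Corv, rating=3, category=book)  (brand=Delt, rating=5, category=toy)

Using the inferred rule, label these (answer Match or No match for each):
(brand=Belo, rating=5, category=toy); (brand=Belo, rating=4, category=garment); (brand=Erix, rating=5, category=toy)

The pattern is that an item is 'Match' exactly when: brand is Belo.
(brand=Belo, rating=5, category=toy) — brand is Belo, hence Match.
(brand=Belo, rating=4, category=garment) — brand is Belo, hence Match.
(brand=Erix, rating=5, category=toy) — brand is Erix, hence No match.

Match, Match, No match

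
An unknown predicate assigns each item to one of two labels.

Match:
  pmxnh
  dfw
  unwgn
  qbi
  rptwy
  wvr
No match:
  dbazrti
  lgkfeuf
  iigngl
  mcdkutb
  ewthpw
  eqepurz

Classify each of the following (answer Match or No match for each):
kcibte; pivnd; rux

Every 'Match' example satisfies: length ≤ 5. None of the 'No match' examples do.

No match, Match, Match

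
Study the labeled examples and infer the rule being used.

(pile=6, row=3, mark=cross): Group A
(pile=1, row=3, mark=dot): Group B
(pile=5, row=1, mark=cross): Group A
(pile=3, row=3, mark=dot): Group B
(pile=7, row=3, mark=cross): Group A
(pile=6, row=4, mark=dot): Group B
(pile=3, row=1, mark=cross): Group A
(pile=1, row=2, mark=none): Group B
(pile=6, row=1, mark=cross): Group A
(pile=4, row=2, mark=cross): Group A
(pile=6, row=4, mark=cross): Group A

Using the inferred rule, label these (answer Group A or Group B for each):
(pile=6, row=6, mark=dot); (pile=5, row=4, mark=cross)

Group B, Group A

The simplest hypothesis consistent with all the labels is: mark is cross.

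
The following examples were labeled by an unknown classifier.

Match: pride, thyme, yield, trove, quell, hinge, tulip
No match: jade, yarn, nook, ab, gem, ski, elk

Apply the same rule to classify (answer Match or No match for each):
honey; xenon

Match, Match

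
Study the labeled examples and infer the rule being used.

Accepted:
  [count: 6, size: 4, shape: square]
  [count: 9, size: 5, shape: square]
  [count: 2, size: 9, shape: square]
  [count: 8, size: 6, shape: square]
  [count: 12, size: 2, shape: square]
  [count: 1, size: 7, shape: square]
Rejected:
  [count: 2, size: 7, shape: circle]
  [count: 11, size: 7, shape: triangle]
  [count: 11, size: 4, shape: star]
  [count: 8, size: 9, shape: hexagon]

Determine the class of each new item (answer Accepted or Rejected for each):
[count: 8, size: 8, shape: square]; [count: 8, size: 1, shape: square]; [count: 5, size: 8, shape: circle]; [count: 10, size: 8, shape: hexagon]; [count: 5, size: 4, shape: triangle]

Comparing the two groups points to one rule — shape is square.
[count: 8, size: 8, shape: square]: shape is square, passes → Accepted. [count: 8, size: 1, shape: square]: shape is square, passes → Accepted. [count: 5, size: 8, shape: circle]: shape is circle, doesn't qualify → Rejected. [count: 10, size: 8, shape: hexagon]: shape is hexagon, doesn't qualify → Rejected. [count: 5, size: 4, shape: triangle]: shape is triangle, doesn't qualify → Rejected.

Accepted, Accepted, Rejected, Rejected, Rejected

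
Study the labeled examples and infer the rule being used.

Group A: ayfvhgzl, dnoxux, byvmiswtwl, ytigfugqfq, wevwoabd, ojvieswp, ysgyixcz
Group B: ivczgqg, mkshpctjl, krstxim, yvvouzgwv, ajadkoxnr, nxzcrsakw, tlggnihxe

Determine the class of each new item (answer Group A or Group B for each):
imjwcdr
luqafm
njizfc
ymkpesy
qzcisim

The simplest hypothesis consistent with all the labels is: even length.
imjwcdr: Group B (length 7). luqafm: Group A (length 6). njizfc: Group A (length 6). ymkpesy: Group B (length 7). qzcisim: Group B (length 7).

Group B, Group A, Group A, Group B, Group B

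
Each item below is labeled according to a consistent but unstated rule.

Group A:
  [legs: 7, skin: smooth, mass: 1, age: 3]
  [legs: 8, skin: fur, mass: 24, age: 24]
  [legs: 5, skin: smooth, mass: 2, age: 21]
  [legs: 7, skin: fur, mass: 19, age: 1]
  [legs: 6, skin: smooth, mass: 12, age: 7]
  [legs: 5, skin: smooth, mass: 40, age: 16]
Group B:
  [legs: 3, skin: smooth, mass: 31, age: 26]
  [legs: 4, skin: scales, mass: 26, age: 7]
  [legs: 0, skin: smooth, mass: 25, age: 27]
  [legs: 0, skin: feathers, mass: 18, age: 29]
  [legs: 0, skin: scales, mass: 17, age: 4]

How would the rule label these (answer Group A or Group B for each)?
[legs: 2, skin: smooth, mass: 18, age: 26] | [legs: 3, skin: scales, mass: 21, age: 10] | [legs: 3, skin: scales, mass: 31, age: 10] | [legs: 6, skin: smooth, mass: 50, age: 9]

Group B, Group B, Group B, Group A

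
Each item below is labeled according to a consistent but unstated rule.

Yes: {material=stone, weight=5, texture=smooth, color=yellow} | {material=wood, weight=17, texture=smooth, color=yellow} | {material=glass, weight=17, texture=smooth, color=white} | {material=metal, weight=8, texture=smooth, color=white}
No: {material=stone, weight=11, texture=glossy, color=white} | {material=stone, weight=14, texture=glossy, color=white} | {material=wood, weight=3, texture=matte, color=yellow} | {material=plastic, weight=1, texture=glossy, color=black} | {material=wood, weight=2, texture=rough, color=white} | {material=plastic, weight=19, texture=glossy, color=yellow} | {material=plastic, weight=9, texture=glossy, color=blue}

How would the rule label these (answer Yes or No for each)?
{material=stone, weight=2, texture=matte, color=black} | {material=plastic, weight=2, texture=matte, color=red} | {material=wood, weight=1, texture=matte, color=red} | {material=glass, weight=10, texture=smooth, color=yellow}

The common property of the 'Yes' items is: texture is smooth. No 'No' item has it.
No: {material=stone, weight=2, texture=matte, color=black}, since texture is matte. No: {material=plastic, weight=2, texture=matte, color=red}, since texture is matte. No: {material=wood, weight=1, texture=matte, color=red}, since texture is matte. Yes: {material=glass, weight=10, texture=smooth, color=yellow}, since texture is smooth.

No, No, No, Yes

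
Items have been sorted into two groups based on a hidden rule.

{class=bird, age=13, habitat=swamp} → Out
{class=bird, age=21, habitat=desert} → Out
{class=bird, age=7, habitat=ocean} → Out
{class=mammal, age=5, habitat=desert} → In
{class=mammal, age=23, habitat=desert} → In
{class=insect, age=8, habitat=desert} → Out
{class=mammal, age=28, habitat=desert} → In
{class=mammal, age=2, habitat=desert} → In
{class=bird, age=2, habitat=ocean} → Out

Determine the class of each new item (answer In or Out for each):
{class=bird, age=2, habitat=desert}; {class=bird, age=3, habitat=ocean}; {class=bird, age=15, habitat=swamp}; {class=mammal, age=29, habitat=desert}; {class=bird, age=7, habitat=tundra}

Out, Out, Out, In, Out

Checking candidate rules against both groups, what survives is: class is mammal.
{class=bird, age=2, habitat=desert} → class is bird → Out. {class=bird, age=3, habitat=ocean} → class is bird → Out. {class=bird, age=15, habitat=swamp} → class is bird → Out. {class=mammal, age=29, habitat=desert} → class is mammal → In. {class=bird, age=7, habitat=tundra} → class is bird → Out.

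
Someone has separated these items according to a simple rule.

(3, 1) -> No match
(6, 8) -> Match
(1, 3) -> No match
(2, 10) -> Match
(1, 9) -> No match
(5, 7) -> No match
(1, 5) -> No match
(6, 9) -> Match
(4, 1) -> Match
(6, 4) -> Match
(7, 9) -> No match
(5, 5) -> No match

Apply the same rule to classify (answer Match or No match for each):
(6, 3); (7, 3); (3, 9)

Match, No match, No match

The rule appears to be: first is even.
(6, 3) — first 6, hence Match.
(7, 3) — first 7, hence No match.
(3, 9) — first 3, hence No match.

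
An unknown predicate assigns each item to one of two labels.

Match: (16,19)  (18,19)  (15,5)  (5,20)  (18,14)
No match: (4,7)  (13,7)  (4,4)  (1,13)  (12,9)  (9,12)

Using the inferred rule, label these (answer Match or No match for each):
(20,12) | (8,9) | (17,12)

The common property of the 'Match' items is: max ≥ 14. No 'No match' item has it.
(20,12): max 20 — passes, so Match. (8,9): max 9 — does not fit, so No match. (17,12): max 17 — passes, so Match.

Match, No match, Match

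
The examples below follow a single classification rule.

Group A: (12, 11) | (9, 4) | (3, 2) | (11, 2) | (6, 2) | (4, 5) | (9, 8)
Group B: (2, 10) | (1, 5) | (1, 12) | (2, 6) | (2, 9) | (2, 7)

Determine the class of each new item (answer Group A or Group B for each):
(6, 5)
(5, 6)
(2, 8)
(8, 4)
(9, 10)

Group A, Group A, Group B, Group A, Group A

The distinguishing property — first ≥ 3 — holds for all the 'Group A' cases and none of the 'Group B' cases.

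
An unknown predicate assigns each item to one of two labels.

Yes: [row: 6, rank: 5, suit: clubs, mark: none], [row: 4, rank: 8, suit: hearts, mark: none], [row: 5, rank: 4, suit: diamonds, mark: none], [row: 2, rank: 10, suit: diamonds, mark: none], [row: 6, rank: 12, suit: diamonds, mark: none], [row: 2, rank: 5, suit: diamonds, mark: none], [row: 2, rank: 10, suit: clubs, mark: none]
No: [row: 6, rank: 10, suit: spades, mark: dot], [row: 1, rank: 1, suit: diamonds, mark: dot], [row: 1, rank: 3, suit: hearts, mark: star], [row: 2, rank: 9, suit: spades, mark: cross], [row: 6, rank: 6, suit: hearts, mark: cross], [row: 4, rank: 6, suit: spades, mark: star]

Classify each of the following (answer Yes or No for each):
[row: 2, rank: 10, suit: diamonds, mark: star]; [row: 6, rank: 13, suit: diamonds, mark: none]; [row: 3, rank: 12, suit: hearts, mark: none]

No, Yes, Yes

The distinguishing property — mark is none — holds for all the 'Yes' cases and none of the 'No' cases.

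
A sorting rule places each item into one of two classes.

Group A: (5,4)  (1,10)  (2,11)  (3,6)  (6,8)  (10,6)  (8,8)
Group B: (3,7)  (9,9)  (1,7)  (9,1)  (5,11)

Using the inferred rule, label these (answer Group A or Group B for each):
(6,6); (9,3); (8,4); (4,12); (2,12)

The distinguishing property — product is even — holds for all the 'Group A' cases and none of the 'Group B' cases.

Group A, Group B, Group A, Group A, Group A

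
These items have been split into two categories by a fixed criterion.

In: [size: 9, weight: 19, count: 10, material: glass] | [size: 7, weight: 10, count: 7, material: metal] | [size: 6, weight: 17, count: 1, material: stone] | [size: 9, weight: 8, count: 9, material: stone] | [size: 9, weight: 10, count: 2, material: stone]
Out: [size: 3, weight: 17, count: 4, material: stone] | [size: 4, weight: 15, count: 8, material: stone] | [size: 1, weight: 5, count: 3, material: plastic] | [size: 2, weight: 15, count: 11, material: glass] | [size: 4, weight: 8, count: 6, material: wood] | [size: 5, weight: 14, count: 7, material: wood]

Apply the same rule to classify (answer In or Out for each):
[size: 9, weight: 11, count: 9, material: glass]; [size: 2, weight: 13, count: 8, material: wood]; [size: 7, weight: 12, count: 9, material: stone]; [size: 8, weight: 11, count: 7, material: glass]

In, Out, In, In

The simplest hypothesis consistent with all the labels is: size ≥ 6.
[size: 9, weight: 11, count: 9, material: glass]: size = 9, matches → In.
[size: 2, weight: 13, count: 8, material: wood]: size = 2, fails this test → Out.
[size: 7, weight: 12, count: 9, material: stone]: size = 7, matches → In.
[size: 8, weight: 11, count: 7, material: glass]: size = 8, matches → In.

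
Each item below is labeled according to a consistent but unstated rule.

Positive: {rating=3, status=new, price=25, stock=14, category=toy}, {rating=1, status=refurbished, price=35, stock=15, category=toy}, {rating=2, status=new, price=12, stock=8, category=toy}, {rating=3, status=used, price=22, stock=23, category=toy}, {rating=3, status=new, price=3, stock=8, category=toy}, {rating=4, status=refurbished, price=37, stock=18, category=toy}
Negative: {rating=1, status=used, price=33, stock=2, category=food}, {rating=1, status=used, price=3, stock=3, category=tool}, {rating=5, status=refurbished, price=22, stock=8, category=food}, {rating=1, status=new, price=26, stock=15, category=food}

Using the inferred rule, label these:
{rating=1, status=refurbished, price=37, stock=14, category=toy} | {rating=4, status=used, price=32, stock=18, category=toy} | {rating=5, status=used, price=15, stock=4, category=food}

A rule that fits every label: category is toy — true of each 'Positive' example, false of each 'Negative' one.
Positive: {rating=1, status=refurbished, price=37, stock=14, category=toy}, since category is toy. Positive: {rating=4, status=used, price=32, stock=18, category=toy}, since category is toy. Negative: {rating=5, status=used, price=15, stock=4, category=food}, since category is food.

Positive, Positive, Negative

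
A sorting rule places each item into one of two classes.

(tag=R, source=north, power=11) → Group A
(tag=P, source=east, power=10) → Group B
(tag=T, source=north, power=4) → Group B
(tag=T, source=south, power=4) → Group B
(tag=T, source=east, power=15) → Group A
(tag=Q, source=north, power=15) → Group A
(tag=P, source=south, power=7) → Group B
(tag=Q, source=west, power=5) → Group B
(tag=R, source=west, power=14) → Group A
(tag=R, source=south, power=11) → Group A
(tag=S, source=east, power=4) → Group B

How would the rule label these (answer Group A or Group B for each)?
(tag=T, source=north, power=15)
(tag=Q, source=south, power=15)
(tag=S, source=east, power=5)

Group A, Group A, Group B

The pattern is that an item is 'Group A' exactly when: power ≥ 11.
(tag=T, source=north, power=15): power = 15 — has this property, so Group A. (tag=Q, source=south, power=15): power = 15 — has this property, so Group A. (tag=S, source=east, power=5): power = 5 — doesn't qualify, so Group B.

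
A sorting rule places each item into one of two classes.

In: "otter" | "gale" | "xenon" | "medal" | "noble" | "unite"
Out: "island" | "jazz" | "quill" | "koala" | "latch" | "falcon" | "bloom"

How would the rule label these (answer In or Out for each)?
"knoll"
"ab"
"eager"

Out, Out, In

The classifier is using: contains 'e'.
"knoll": no 'e', does not fit → Out.
"ab": no 'e', does not fit → Out.
"eager": has 'e', passes → In.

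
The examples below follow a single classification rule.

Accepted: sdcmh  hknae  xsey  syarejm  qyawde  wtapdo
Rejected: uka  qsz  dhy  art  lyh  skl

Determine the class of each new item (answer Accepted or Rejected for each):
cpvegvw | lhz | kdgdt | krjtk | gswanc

Accepted, Rejected, Accepted, Accepted, Accepted

Every 'Accepted' example satisfies: length ≥ 4. None of the 'Rejected' examples do.
cpvegvw: length 7, fits → Accepted.
lhz: length 3, fails the rule → Rejected.
kdgdt: length 5, fits → Accepted.
krjtk: length 5, fits → Accepted.
gswanc: length 6, fits → Accepted.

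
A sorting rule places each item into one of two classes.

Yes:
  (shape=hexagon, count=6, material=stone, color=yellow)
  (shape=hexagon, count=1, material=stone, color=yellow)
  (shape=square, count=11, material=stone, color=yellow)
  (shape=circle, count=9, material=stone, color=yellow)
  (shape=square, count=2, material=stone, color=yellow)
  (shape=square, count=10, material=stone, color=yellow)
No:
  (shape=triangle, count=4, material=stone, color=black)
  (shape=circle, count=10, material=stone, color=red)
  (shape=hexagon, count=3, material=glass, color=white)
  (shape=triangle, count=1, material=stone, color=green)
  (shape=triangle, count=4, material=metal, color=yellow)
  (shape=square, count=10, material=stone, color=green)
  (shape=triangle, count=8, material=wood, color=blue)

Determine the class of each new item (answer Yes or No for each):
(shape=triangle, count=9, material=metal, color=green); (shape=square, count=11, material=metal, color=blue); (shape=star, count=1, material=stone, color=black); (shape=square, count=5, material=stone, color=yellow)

No, No, No, Yes

'Yes' ⟺ material is stone AND color is yellow.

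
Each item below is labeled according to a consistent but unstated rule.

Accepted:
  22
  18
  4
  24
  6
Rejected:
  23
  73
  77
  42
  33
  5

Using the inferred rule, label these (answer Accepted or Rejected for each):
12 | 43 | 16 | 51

Accepted, Rejected, Accepted, Rejected

A rule that fits every label: even AND at most 24 — true of each 'Accepted' example, false of each 'Rejected' one.
12: 12 is even, 12 ≤ 24, fits → Accepted.
43: 43 is odd, 43 > 24, does not fit → Rejected.
16: 16 is even, 16 ≤ 24, fits → Accepted.
51: 51 is odd, 51 > 24, does not fit → Rejected.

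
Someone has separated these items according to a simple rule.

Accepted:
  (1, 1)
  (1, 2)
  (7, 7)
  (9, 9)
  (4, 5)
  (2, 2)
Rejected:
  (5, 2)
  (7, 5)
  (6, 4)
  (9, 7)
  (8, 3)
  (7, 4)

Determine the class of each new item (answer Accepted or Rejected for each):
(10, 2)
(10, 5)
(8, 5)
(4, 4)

Rejected, Rejected, Rejected, Accepted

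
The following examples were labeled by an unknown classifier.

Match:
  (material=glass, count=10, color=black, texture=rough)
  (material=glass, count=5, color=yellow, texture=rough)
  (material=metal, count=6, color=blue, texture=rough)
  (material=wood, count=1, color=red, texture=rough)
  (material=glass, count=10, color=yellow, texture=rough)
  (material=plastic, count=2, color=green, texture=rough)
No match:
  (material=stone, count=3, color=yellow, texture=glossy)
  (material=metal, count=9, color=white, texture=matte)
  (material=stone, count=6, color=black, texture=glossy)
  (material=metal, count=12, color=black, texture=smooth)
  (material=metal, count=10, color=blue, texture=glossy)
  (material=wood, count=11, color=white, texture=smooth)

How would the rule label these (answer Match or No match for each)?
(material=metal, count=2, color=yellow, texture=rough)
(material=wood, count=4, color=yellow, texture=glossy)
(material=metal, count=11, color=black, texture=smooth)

Match, No match, No match

One predicate separates the groups cleanly: texture is rough.
Match: (material=metal, count=2, color=yellow, texture=rough), since texture is rough. No match: (material=wood, count=4, color=yellow, texture=glossy), since texture is glossy. No match: (material=metal, count=11, color=black, texture=smooth), since texture is smooth.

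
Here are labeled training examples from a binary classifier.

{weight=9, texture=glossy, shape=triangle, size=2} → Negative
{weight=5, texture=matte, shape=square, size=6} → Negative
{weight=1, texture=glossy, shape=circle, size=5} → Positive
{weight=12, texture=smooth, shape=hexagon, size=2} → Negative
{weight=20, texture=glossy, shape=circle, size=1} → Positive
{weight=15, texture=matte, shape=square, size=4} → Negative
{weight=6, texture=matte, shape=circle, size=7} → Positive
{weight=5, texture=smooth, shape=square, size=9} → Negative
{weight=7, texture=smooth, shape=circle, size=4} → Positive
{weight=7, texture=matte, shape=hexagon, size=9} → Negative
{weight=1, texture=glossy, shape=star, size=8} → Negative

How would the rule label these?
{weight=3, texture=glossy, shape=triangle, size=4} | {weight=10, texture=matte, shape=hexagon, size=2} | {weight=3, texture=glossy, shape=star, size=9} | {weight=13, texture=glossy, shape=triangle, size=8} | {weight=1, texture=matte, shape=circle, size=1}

Negative, Negative, Negative, Negative, Positive

The simplest hypothesis consistent with all the labels is: shape is circle.
{weight=3, texture=glossy, shape=triangle, size=4}: shape is triangle — does not satisfy this, so Negative.
{weight=10, texture=matte, shape=hexagon, size=2}: shape is hexagon — does not satisfy this, so Negative.
{weight=3, texture=glossy, shape=star, size=9}: shape is star — does not satisfy this, so Negative.
{weight=13, texture=glossy, shape=triangle, size=8}: shape is triangle — does not satisfy this, so Negative.
{weight=1, texture=matte, shape=circle, size=1}: shape is circle — passes, so Positive.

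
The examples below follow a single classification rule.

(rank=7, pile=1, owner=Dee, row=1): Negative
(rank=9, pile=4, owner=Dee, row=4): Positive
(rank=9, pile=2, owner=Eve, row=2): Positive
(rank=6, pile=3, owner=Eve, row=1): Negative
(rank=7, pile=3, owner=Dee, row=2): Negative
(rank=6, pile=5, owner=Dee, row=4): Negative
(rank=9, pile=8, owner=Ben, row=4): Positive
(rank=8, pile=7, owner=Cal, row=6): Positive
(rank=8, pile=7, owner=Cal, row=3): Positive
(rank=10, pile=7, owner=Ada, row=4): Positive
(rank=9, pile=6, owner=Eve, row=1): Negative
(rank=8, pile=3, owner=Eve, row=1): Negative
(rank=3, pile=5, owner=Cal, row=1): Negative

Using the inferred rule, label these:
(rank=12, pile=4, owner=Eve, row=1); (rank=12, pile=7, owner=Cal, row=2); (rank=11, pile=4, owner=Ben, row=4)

The pattern is that an item is 'Positive' exactly when: rank ≥ 8 AND row ≥ 2.

Negative, Positive, Positive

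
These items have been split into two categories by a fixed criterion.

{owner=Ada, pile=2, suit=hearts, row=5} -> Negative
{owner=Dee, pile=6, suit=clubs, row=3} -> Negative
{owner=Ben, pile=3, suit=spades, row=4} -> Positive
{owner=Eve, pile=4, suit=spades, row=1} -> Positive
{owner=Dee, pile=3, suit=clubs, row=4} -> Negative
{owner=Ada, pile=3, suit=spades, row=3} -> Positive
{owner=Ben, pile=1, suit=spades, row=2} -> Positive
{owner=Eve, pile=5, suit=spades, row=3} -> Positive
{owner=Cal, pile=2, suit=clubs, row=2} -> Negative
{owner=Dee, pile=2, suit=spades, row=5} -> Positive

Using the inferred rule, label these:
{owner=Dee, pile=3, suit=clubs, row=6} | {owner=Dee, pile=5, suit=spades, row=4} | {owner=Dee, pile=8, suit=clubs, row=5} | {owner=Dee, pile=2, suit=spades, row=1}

The classifier is using: suit is spades.

Negative, Positive, Negative, Positive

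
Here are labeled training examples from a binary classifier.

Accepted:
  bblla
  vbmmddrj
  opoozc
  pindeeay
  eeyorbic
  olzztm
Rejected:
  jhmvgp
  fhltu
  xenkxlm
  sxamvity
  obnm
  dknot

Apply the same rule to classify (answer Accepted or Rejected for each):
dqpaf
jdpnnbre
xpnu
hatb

The classifier is using: has a double letter.
dqpaf → no doubled letter → Rejected. jdpnnbre → 'nn' doubled → Accepted. xpnu → no doubled letter → Rejected. hatb → no doubled letter → Rejected.

Rejected, Accepted, Rejected, Rejected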